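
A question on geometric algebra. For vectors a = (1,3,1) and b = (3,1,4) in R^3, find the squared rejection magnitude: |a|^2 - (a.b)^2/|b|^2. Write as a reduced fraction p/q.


|a|^2 = 1^2 + 3^2 + 1^2 = 11
|b|^2 = 3^2 + 1^2 + 4^2 = 26
a . b = 1*3 + 3*1 + 1*4 = 10
(a.b)^2 = 10^2 = 100
|rej|^2 = 11 - 100/26
= (286 - 100)/26
= 186/26
In lowest terms: 93/13


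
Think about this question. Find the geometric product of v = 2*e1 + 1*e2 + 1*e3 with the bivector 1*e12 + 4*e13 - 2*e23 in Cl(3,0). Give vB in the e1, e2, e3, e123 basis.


vB has grade-1 (vector) and grade-3 (trivector) parts: vB = (v _| B) + (v ^ B).
Vector part <vB>_1:
  e1: -v2*b12 - v3*b13 = -(1)*(1) - (1)*(4) = -5
  e2: v1*b12 - v3*b23 = (2)*(1) - (1)*(-2) = 4
  e3: v1*b13 + v2*b23 = (2)*(4) + (1)*(-2) = 6
Trivector part <vB>_3:
  e123: v1*b23 - v2*b13 + v3*b12 = (2)*(-2) - (1)*(4) + (1)*(1) = -7
vB = -5*e1 + 4*e2 + 6*e3 - 7*e123


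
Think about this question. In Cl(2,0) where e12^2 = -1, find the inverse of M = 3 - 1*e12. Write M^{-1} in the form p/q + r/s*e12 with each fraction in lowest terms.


M = 3 - 1*e12, where e12^2 = -1.
Since M commutes with its reverse ~M = a - b*e12, M * ~M = a^2 - b^2*e12^2 = a^2 + b^2.
So M^{-1} = ~M / (a^2 + b^2) = (a - b*e12)/(a^2 + b^2).
a^2 + b^2 = 9 + 1 = 10
Scalar part = 3/10 = 3/10
Bivector coeff = 1/10 = 1/10
M^{-1} = 3/10 + 1/10*e12


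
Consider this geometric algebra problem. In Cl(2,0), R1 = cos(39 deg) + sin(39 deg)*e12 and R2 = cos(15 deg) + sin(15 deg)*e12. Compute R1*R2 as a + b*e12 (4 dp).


Same-plane rotors commute and their half-angles add:
R1*R2 = cos(a1 + a2) + sin(a1 + a2)*e12.
a1 + a2 = 39 + 15 = 54 deg
cos(54 deg) = 0.5878
sin(54 deg) = 0.8090
R1*R2 = 0.5878 + 0.8090*e12


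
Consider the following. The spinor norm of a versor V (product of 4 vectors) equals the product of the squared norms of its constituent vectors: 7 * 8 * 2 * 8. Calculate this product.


Spinor norm N(V) = |v1|^2 * |v2|^2 * ... * |v4|^2
= 7 * 8 * 2 * 8
Running product: 7, 56, 112, 896
N(V) = 896


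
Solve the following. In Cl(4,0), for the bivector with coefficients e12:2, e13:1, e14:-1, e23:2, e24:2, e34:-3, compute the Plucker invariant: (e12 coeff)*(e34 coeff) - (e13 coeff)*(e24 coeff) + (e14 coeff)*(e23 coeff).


Plucker relation: af - be + cd
a*f = 2*(-3) = -6
b*e = 1*2 = 2
c*d = (-1)*2 = -2
af - be + cd = -6 - 2 + (-2)
= -10


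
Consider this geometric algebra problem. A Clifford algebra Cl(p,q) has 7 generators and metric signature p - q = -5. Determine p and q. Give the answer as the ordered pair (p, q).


We need p + q = 7 and p - q = -5.
Adding: 2p = 7 + (-5) = 2, so p = 1.
Then q = 7 - 1 = 6.
(p, q) = (1, 6)


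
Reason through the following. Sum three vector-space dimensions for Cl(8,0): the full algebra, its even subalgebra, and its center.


n = 8 + 0 = 8
Total dim = 2^8 = 256
Even subalgebra dim = 2^7 = 128
n is even, so center dim = 1
Sum = 256 + 128 + 1 = 385


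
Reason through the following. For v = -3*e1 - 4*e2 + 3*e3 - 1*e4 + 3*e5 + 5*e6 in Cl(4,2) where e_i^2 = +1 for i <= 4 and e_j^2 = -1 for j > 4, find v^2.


v^2 = sum of c_i^2 * e_i^2
Positive signature terms (e_i^2 = +1): (-3)^2 + (-4)^2 + 3^2 + (-1)^2 = 35
Negative signature terms (e_j^2 = -1): 3^2 + 5^2 = 34
v^2 = 35 - 34 = 1


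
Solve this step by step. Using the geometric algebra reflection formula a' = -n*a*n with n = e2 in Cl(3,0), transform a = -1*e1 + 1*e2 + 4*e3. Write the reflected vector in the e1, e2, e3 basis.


Reflection formula: a' = -n*a*n, with n = e2 (unit vector, n^2 = 1).
For reflection through hyperplane perp to e2:
The component along e2 flips sign, others stay.
a = (-1, 1, 4)
a' = (-1, -1, 4)
a' = -1*e1 - 1*e2 + 4*e3


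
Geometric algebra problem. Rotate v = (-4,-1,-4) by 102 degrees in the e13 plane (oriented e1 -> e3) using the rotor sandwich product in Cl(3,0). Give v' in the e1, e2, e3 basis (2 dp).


Rotor R = cos(51deg) - sin(51deg)*e13
Rotation angle theta = 2 * 51 = 102 degrees in the e13 plane (e1 -> e3).
The component perpendicular to the plane (e2) is invariant: v'_2 = v2 = -1.00
cos(102deg) = -0.2079, sin(102deg) = 0.9781
v'_1 = v1*cos(theta) - v3*sin(theta) = -4*(-0.2079) - (-4)*0.9781 = 4.74
v'_3 = v1*sin(theta) + v3*cos(theta) = -4*0.9781 + (-4)*(-0.2079) = -3.08
v' = 4.74*e1 - 1.00*e2 - 3.08*e3


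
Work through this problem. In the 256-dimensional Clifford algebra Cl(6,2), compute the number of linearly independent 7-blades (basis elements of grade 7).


Number of grade-k basis blades in Cl(p,q) with n = p + q is C(n, k).
n = 6 + 2 = 8
C(8, 7) = 8! / (7! * 1!)
= 40320 / (5040 * 1)
= 8


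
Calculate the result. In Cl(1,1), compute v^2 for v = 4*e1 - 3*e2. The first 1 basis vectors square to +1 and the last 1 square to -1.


v^2 = sum of c_i^2 * e_i^2
Positive signature terms (e_i^2 = +1): 4^2 = 16
Negative signature terms (e_j^2 = -1): (-3)^2 = 9
v^2 = 16 - 9 = 7


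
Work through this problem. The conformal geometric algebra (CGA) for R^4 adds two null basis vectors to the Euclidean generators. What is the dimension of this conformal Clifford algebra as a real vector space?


The conformal model of R^4 uses Cl(5,1): the 4 Euclidean generators plus two extra orthogonal generators e+ (e+^2 = +1) and e- (e-^2 = -1), from which the null vectors e0, einf are built.
Number of generators m = 4 + 2 = 6.
dim Cl(p,q) = 2^m = 2^6 = 64


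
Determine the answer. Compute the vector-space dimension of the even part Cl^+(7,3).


Even subalgebra dimension = 2^(n-1)
n = 7 + 3 = 10
2^(10 - 1) = 2^9 = 512
Verification: sum of C(10,k) for even k = 1 + 45 + 210 + 210 + 45 + 1 = 512
Result = 512


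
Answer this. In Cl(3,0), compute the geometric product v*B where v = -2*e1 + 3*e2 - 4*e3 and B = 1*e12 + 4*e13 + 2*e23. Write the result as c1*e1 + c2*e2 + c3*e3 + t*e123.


vB has grade-1 (vector) and grade-3 (trivector) parts: vB = (v _| B) + (v ^ B).
Vector part <vB>_1:
  e1: -v2*b12 - v3*b13 = -(3)*(1) - (-4)*(4) = 13
  e2: v1*b12 - v3*b23 = (-2)*(1) - (-4)*(2) = 6
  e3: v1*b13 + v2*b23 = (-2)*(4) + (3)*(2) = -2
Trivector part <vB>_3:
  e123: v1*b23 - v2*b13 + v3*b12 = (-2)*(2) - (3)*(4) + (-4)*(1) = -20
vB = 13*e1 + 6*e2 - 2*e3 - 20*e123


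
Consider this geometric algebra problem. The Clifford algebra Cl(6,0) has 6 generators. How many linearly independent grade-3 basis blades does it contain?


Number of grade-k basis blades in Cl(p,q) with n = p + q is C(n, k).
n = 6 + 0 = 6
C(6, 3) = 6! / (3! * 3!)
= 720 / (6 * 6)
= 20


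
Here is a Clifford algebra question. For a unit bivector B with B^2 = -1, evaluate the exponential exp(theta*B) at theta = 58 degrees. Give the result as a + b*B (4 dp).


For a unit bivector B with B^2 = -1, the exponential series gives
e^(theta*B) = cos(theta) + sin(theta)*B (the GA analogue of Euler's formula).
theta = 58 degrees = 1.012291 rad
cos(58 deg) = 0.5299
sin(58 deg) = 0.8480
exp(theta*B) = 0.5299 + 0.8480*B


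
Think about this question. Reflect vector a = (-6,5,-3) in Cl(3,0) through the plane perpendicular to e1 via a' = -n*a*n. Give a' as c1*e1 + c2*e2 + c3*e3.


Reflection formula: a' = -n*a*n, with n = e1 (unit vector, n^2 = 1).
For reflection through hyperplane perp to e1:
The component along e1 flips sign, others stay.
a = (-6, 5, -3)
a' = (6, 5, -3)
a' = 6*e1 + 5*e2 - 3*e3


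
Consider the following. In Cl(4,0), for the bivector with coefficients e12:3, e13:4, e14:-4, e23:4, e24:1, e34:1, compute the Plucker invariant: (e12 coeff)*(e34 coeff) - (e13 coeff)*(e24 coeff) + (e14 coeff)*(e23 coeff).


Plucker relation: af - be + cd
a*f = 3*1 = 3
b*e = 4*1 = 4
c*d = (-4)*4 = -16
af - be + cd = 3 - 4 + (-16)
= -17


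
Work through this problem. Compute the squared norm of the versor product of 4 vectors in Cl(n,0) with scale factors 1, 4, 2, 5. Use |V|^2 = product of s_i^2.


Each vector v_i has |v_i|^2 = s_i^2
Squared scales: 1^2 = 1, 4^2 = 16, 2^2 = 4, 5^2 = 25
|V|^2 = 1 * 16 * 4 * 25
= 1600


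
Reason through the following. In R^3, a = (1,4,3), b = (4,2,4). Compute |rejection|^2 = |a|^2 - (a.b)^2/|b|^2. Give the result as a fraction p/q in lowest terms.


|a|^2 = 1^2 + 4^2 + 3^2 = 26
|b|^2 = 4^2 + 2^2 + 4^2 = 36
a . b = 1*4 + 4*2 + 3*4 = 24
(a.b)^2 = 24^2 = 576
|rej|^2 = 26 - 576/36
= (936 - 576)/36
= 360/36
In lowest terms: 10/1


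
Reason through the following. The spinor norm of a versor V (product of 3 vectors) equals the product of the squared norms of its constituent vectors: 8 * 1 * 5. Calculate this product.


Spinor norm N(V) = |v1|^2 * |v2|^2 * ... * |v3|^2
= 8 * 1 * 5
Running product: 8, 8, 40
N(V) = 40


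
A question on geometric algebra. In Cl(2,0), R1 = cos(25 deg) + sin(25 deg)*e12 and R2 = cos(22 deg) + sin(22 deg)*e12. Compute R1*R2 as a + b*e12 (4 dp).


Same-plane rotors commute and their half-angles add:
R1*R2 = cos(a1 + a2) + sin(a1 + a2)*e12.
a1 + a2 = 25 + 22 = 47 deg
cos(47 deg) = 0.6820
sin(47 deg) = 0.7314
R1*R2 = 0.6820 + 0.7314*e12


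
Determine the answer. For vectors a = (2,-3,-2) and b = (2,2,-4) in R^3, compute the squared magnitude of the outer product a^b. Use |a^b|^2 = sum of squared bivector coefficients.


a wedge b = (a1*b2 - a2*b1)*e12 + (a1*b3 - a3*b1)*e13 + (a2*b3 - a3*b2)*e23
e12 coeff: 2*2 - (-3)*2 = 4 - (-6) = 10
e13 coeff: 2*(-4) - (-2)*2 = -8 - (-4) = -4
e23 coeff: (-3)*(-4) - (-2)*2 = 12 - (-4) = 16
|a wedge b|^2 = 10^2 + (-4)^2 + 16^2
= 100 + 16 + 256
= 372


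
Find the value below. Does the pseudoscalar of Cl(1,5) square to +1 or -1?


The pseudoscalar I = e1...e_n (product of all n generators) of Cl(p,q) satisfies I^2 = (-1)^(q + n(n-1)/2).
p = 1, q = 5, n = p + q = 6
n(n-1)/2 = 6 * 5 / 2 = 15
Exponent = q + n(n-1)/2 = 5 + 15 = 20
I^2 = (-1)^20 = +1


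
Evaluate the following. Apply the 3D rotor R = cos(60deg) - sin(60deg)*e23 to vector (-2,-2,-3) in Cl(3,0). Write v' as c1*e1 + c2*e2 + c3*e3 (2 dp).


Rotor R = cos(60deg) - sin(60deg)*e23
Rotation angle theta = 2 * 60 = 120 degrees in the e23 plane (e2 -> e3).
The component perpendicular to the plane (e1) is invariant: v'_1 = v1 = -2.00
cos(120deg) = -0.5000, sin(120deg) = 0.8660
v'_2 = v2*cos(theta) - v3*sin(theta) = -2*(-0.5000) - (-3)*0.8660 = 3.60
v'_3 = v2*sin(theta) + v3*cos(theta) = -2*0.8660 + (-3)*(-0.5000) = -0.23
v' = -2.00*e1 + 3.60*e2 - 0.23*e3


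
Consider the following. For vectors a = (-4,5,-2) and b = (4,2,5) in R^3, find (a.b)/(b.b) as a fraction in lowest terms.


Projection coefficient = (a . b) / (b . b)
a . b = (-4)*4 + 5*2 + (-2)*5
= -16 + 10 + (-10) = -16
b . b = 4^2 + 2^2 + 5^2
= 16 + 4 + 25 = 45
Coefficient = -16/45
In lowest terms: -16/45


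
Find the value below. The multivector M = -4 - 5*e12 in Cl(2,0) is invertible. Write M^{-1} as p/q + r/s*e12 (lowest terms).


M = -4 - 5*e12, where e12^2 = -1.
Since M commutes with its reverse ~M = a - b*e12, M * ~M = a^2 - b^2*e12^2 = a^2 + b^2.
So M^{-1} = ~M / (a^2 + b^2) = (a - b*e12)/(a^2 + b^2).
a^2 + b^2 = 16 + 25 = 41
Scalar part = -4/41 = -4/41
Bivector coeff = 5/41 = 5/41
M^{-1} = -4/41 + 5/41*e12


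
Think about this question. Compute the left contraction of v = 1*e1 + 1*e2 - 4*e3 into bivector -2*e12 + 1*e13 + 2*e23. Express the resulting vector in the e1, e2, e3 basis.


Left contraction v _| B = <vB>_1 (grade-1 part of the geometric product vB).
Using e1_|e12 = e2, e2_|e12 = -e1, e1_|e13 = e3, e3_|e13 = -e1, e2_|e23 = e3, e3_|e23 = -e2:
e1 coeff: -v2*b12 - v3*b13 = -(1)*(-2) - (-4)*(1) = 6
e2 coeff: v1*b12 - v3*b23 = (1)*(-2) - (-4)*(2) = 6
e3 coeff: v1*b13 + v2*b23 = (1)*(1) + (1)*(2) = 3
v _| B = 6*e1 + 6*e2 + 3*e3


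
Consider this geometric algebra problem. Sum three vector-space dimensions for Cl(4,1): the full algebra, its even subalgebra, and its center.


n = 4 + 1 = 5
Total dim = 2^5 = 32
Even subalgebra dim = 2^4 = 16
n is odd, so center dim = 2
Sum = 32 + 16 + 2 = 50


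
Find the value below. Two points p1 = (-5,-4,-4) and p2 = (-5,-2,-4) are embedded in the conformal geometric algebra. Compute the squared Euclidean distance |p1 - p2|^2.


p1 - p2 = (0, -2, 0)
|p1 - p2|^2 = 0^2 + (-2)^2 + 0^2
= 0 + 4 + 0
= 4


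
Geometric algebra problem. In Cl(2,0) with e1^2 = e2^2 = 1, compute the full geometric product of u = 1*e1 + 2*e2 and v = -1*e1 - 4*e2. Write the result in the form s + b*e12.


Expand: (1*e1 + 2*e2)(-1*e1 - 4*e2)
= 1*(-1)*e1e1 + 1*(-4)*e1e2 + 2*(-1)*e2e1 + 2*(-4)*e2e2
Using e1^2 = e2^2 = 1, e2e1 = -e1e2:
Scalar part s = 1*(-1) + 2*(-4) = -1 + (-8) = -9
Bivector part b = 1*(-4) - 2*(-1) = -4 - (-2) = -2
uv = -9 - 2*e12


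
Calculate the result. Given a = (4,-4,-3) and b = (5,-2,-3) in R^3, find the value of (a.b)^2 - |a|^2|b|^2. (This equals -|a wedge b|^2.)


a . b = 4*5 + (-4)*(-2) + (-3)*(-3)
= 20 + 8 + 9 = 37
|a|^2 = 4^2 + (-4)^2 + (-3)^2 = 41
|b|^2 = 5^2 + (-2)^2 + (-3)^2 = 38
(a.b)^2 = 37^2 = 1369
|a|^2 * |b|^2 = 41 * 38 = 1558
Result = 1369 - 1558 = -189


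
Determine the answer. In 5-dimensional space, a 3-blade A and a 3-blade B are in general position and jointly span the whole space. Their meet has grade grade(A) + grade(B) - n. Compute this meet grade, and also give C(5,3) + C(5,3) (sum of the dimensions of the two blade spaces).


Meet grade = grade(A) + grade(B) - n
= 3 + 3 - 5 = 1
C(5,3) = 10
C(5,3) = 10
dim_A + dim_B = 10 + 10 = 20


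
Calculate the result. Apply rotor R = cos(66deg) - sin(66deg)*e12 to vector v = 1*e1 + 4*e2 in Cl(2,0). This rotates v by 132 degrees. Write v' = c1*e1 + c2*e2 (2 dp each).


Rotor R = cos(66deg) - sin(66deg)*e12
Rotation angle theta = 2 * 66 = 132 degrees
v' = R*v*~R rotates v by theta.
cos(132deg) = -0.6691, sin(132deg) = 0.7431
v'_1 = 1*cos(132deg) - 4*sin(132deg)
= 1*(-0.6691) - 4*0.7431
= -3.64
v'_2 = 1*sin(132deg) + 4*cos(132deg)
= 1*0.7431 + 4*(-0.6691)
= -1.93
v' = -3.64*e1 - 1.93*e2


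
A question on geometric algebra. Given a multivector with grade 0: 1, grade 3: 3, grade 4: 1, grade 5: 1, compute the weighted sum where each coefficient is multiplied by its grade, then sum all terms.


Grade-weighted sum = sum of grade_k * coefficient_k
0*1 = 0
3*3 = 9
4*1 = 4
5*1 = 5
Total = 0 + 9 + 4 + 5 = 18


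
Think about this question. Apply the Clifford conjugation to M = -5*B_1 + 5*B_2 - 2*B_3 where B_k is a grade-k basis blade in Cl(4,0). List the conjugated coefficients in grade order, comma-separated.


Clifford conjugate sign for grade k: (-1)^(k(k+1)/2)
Grade 1: (-1)^(1*2/2) = (-1)^1 = -1, coeff -5 -> 5
Grade 2: (-1)^(2*3/2) = (-1)^3 = -1, coeff 5 -> -5
Grade 3: (-1)^(3*4/2) = (-1)^6 = 1, coeff -2 -> -2
Conjugated coefficients: 5, -5, -2


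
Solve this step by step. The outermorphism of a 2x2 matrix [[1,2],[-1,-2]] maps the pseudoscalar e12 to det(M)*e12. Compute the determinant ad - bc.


The outermorphism of a linear map f sends e1^e2 to f(e1)^f(e2).
f(e1) = 1*e1 - 1*e2
f(e2) = 2*e1 - 2*e2
f(e1) ^ f(e2) = (1*e1 - 1*e2) ^ (2*e1 - 2*e2)
= 1*(-2)*e12 + (-1)*2*e21
= (-2 - (-2))*e12
= 0*e12
Coefficient = 0


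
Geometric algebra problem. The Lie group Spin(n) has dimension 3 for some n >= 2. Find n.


dim Spin(n) = dim so(n) = n(n-1)/2.
Solve n(n-1)/2 = 3, i.e. n^2 - n - 6 = 0.
Discriminant = 1 + 8*3 = 25
n = (1 + sqrt(25))/2 = (1 + 5)/2 = 3


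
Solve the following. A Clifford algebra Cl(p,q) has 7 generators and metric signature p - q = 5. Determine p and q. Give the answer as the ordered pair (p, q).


We need p + q = 7 and p - q = 5.
Adding: 2p = 7 + 5 = 12, so p = 6.
Then q = 7 - 6 = 1.
(p, q) = (6, 1)


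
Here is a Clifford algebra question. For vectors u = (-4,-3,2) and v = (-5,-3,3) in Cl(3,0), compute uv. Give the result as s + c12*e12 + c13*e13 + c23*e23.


In Cl(3,0): e_i^2 = 1, e_ie_j = -e_je_i for i != j.
Scalar part = u . v = (-4)*(-5) + (-3)*(-3) + 2*3
= 20 + 9 + 6 = 35
e12 coeff = (-4)*(-3) - (-3)*(-5) = 12 - 15 = -3
e13 coeff = (-4)*3 - 2*(-5) = -12 - (-10) = -2
e23 coeff = (-3)*3 - 2*(-3) = -9 - (-6) = -3
uv = 35 - 3*e12 - 2*e13 - 3*e23


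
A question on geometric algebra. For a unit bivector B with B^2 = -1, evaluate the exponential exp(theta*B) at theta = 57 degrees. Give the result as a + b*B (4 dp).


For a unit bivector B with B^2 = -1, the exponential series gives
e^(theta*B) = cos(theta) + sin(theta)*B (the GA analogue of Euler's formula).
theta = 57 degrees = 0.994838 rad
cos(57 deg) = 0.5446
sin(57 deg) = 0.8387
exp(theta*B) = 0.5446 + 0.8387*B


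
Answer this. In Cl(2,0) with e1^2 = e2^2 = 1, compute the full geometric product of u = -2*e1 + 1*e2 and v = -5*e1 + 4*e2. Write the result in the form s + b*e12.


Expand: (-2*e1 + 1*e2)(-5*e1 + 4*e2)
= (-2)*(-5)*e1e1 + (-2)*4*e1e2 + 1*(-5)*e2e1 + 1*4*e2e2
Using e1^2 = e2^2 = 1, e2e1 = -e1e2:
Scalar part s = (-2)*(-5) + 1*4 = 10 + 4 = 14
Bivector part b = (-2)*4 - 1*(-5) = -8 - (-5) = -3
uv = 14 - 3*e12


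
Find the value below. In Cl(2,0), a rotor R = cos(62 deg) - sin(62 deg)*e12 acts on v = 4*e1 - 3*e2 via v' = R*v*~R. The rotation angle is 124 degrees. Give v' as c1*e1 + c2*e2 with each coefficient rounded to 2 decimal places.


Rotor R = cos(62deg) - sin(62deg)*e12
Rotation angle theta = 2 * 62 = 124 degrees
v' = R*v*~R rotates v by theta.
cos(124deg) = -0.5592, sin(124deg) = 0.8290
v'_1 = 4*cos(124deg) - (-3)*sin(124deg)
= 4*(-0.5592) - (-3)*0.8290
= 0.25
v'_2 = 4*sin(124deg) + (-3)*cos(124deg)
= 4*0.8290 + (-3)*(-0.5592)
= 4.99
v' = 0.25*e1 + 4.99*e2


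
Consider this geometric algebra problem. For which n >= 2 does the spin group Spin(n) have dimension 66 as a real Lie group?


dim Spin(n) = dim so(n) = n(n-1)/2.
Solve n(n-1)/2 = 66, i.e. n^2 - n - 132 = 0.
Discriminant = 1 + 8*66 = 529
n = (1 + sqrt(529))/2 = (1 + 23)/2 = 12


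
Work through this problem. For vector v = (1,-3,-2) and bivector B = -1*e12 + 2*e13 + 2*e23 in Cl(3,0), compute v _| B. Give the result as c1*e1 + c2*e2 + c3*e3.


Left contraction v _| B = <vB>_1 (grade-1 part of the geometric product vB).
Using e1_|e12 = e2, e2_|e12 = -e1, e1_|e13 = e3, e3_|e13 = -e1, e2_|e23 = e3, e3_|e23 = -e2:
e1 coeff: -v2*b12 - v3*b13 = -(-3)*(-1) - (-2)*(2) = 1
e2 coeff: v1*b12 - v3*b23 = (1)*(-1) - (-2)*(2) = 3
e3 coeff: v1*b13 + v2*b23 = (1)*(2) + (-3)*(2) = -4
v _| B = 1*e1 + 3*e2 - 4*e3


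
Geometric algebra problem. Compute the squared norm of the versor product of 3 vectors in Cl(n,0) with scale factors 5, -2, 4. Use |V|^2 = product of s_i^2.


Each vector v_i has |v_i|^2 = s_i^2
Squared scales: 5^2 = 25, (-2)^2 = 4, 4^2 = 16
|V|^2 = 25 * 4 * 16
= 1600


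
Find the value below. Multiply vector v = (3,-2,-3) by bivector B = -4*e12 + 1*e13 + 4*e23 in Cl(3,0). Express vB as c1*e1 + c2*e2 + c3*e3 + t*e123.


vB has grade-1 (vector) and grade-3 (trivector) parts: vB = (v _| B) + (v ^ B).
Vector part <vB>_1:
  e1: -v2*b12 - v3*b13 = -(-2)*(-4) - (-3)*(1) = -5
  e2: v1*b12 - v3*b23 = (3)*(-4) - (-3)*(4) = 0
  e3: v1*b13 + v2*b23 = (3)*(1) + (-2)*(4) = -5
Trivector part <vB>_3:
  e123: v1*b23 - v2*b13 + v3*b12 = (3)*(4) - (-2)*(1) + (-3)*(-4) = 26
vB = -5*e1 + 0*e2 - 5*e3 + 26*e123


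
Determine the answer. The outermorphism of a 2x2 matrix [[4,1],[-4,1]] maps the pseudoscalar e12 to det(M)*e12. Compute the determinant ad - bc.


The outermorphism of a linear map f sends e1^e2 to f(e1)^f(e2).
f(e1) = 4*e1 - 4*e2
f(e2) = 1*e1 + 1*e2
f(e1) ^ f(e2) = (4*e1 - 4*e2) ^ (1*e1 + 1*e2)
= 4*1*e12 + (-4)*1*e21
= (4 - (-4))*e12
= 8*e12
Coefficient = 8


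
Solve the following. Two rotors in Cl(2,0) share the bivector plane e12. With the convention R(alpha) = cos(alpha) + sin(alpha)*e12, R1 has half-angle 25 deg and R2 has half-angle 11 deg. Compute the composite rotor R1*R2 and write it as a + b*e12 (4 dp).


Same-plane rotors commute and their half-angles add:
R1*R2 = cos(a1 + a2) + sin(a1 + a2)*e12.
a1 + a2 = 25 + 11 = 36 deg
cos(36 deg) = 0.8090
sin(36 deg) = 0.5878
R1*R2 = 0.8090 + 0.5878*e12


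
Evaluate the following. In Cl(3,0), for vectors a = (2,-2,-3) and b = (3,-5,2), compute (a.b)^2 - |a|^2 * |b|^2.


a . b = 2*3 + (-2)*(-5) + (-3)*2
= 6 + 10 + (-6) = 10
|a|^2 = 2^2 + (-2)^2 + (-3)^2 = 17
|b|^2 = 3^2 + (-5)^2 + 2^2 = 38
(a.b)^2 = 10^2 = 100
|a|^2 * |b|^2 = 17 * 38 = 646
Result = 100 - 646 = -546


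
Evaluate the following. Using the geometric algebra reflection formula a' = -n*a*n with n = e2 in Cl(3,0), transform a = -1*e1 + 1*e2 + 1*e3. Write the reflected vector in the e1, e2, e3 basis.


Reflection formula: a' = -n*a*n, with n = e2 (unit vector, n^2 = 1).
For reflection through hyperplane perp to e2:
The component along e2 flips sign, others stay.
a = (-1, 1, 1)
a' = (-1, -1, 1)
a' = -1*e1 - 1*e2 + 1*e3


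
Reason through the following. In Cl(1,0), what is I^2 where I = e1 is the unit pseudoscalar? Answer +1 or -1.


The pseudoscalar I = e1...e_n (product of all n generators) of Cl(p,q) satisfies I^2 = (-1)^(q + n(n-1)/2).
p = 1, q = 0, n = p + q = 1
n(n-1)/2 = 1 * 0 / 2 = 0
Exponent = q + n(n-1)/2 = 0 + 0 = 0
I^2 = (-1)^0 = +1


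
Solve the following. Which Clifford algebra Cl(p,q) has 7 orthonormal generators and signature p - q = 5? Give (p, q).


We need p + q = 7 and p - q = 5.
Adding: 2p = 7 + 5 = 12, so p = 6.
Then q = 7 - 6 = 1.
(p, q) = (6, 1)


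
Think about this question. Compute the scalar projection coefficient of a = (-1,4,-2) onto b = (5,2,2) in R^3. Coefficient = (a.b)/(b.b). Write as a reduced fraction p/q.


Projection coefficient = (a . b) / (b . b)
a . b = (-1)*5 + 4*2 + (-2)*2
= -5 + 8 + (-4) = -1
b . b = 5^2 + 2^2 + 2^2
= 25 + 4 + 4 = 33
Coefficient = -1/33
In lowest terms: -1/33


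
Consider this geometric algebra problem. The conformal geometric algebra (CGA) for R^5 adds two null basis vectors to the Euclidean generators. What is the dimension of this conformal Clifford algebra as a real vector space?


The conformal model of R^5 uses Cl(6,1): the 5 Euclidean generators plus two extra orthogonal generators e+ (e+^2 = +1) and e- (e-^2 = -1), from which the null vectors e0, einf are built.
Number of generators m = 5 + 2 = 7.
dim Cl(p,q) = 2^m = 2^7 = 128


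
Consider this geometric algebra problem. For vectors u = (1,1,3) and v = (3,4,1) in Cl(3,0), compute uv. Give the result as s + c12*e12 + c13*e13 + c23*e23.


In Cl(3,0): e_i^2 = 1, e_ie_j = -e_je_i for i != j.
Scalar part = u . v = 1*3 + 1*4 + 3*1
= 3 + 4 + 3 = 10
e12 coeff = 1*4 - 1*3 = 4 - 3 = 1
e13 coeff = 1*1 - 3*3 = 1 - 9 = -8
e23 coeff = 1*1 - 3*4 = 1 - 12 = -11
uv = 10 + 1*e12 - 8*e13 - 11*e23


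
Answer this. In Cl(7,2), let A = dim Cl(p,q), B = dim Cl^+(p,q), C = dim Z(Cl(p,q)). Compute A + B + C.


n = 7 + 2 = 9
Total dim = 2^9 = 512
Even subalgebra dim = 2^8 = 256
n is odd, so center dim = 2
Sum = 512 + 256 + 2 = 770


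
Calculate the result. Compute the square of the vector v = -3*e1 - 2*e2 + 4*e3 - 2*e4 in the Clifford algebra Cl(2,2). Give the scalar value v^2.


v^2 = sum of c_i^2 * e_i^2
Positive signature terms (e_i^2 = +1): (-3)^2 + (-2)^2 = 13
Negative signature terms (e_j^2 = -1): 4^2 + (-2)^2 = 20
v^2 = 13 - 20 = -7


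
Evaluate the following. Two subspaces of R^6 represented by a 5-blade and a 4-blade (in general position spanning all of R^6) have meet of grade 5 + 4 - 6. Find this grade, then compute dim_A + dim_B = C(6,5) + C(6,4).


Meet grade = grade(A) + grade(B) - n
= 5 + 4 - 6 = 3
C(6,5) = 6
C(6,4) = 15
dim_A + dim_B = 6 + 15 = 21


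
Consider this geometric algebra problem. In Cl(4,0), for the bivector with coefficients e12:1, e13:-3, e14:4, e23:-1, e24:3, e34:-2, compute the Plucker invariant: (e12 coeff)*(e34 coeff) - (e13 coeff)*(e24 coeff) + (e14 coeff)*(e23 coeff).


Plucker relation: af - be + cd
a*f = 1*(-2) = -2
b*e = (-3)*3 = -9
c*d = 4*(-1) = -4
af - be + cd = -2 - (-9) + (-4)
= 3


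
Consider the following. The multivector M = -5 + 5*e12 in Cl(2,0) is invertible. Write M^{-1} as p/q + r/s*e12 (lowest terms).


M = -5 + 5*e12, where e12^2 = -1.
Since M commutes with its reverse ~M = a - b*e12, M * ~M = a^2 - b^2*e12^2 = a^2 + b^2.
So M^{-1} = ~M / (a^2 + b^2) = (a - b*e12)/(a^2 + b^2).
a^2 + b^2 = 25 + 25 = 50
Scalar part = -5/50 = -1/10
Bivector coeff = -5/50 = -1/10
M^{-1} = -1/10 - 1/10*e12


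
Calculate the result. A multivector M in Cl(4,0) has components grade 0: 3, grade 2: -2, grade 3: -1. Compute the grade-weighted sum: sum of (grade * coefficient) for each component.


Grade-weighted sum = sum of grade_k * coefficient_k
0*3 = 0
2*(-2) = -4
3*(-1) = -3
Total = 0 + (-4) + (-3) = -7


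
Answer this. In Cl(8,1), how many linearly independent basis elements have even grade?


Even subalgebra dimension = 2^(n-1)
n = 8 + 1 = 9
2^(9 - 1) = 2^8 = 256
Verification: sum of C(9,k) for even k = 1 + 36 + 126 + 84 + 9 = 256
Result = 256


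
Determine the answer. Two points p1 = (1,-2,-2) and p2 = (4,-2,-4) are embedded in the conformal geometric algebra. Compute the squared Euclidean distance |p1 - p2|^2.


p1 - p2 = (-3, 0, 2)
|p1 - p2|^2 = (-3)^2 + 0^2 + 2^2
= 9 + 0 + 4
= 13


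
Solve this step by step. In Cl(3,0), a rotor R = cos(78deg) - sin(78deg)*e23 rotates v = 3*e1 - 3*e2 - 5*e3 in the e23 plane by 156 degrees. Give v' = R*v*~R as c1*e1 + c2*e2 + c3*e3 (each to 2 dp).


Rotor R = cos(78deg) - sin(78deg)*e23
Rotation angle theta = 2 * 78 = 156 degrees in the e23 plane (e2 -> e3).
The component perpendicular to the plane (e1) is invariant: v'_1 = v1 = 3.00
cos(156deg) = -0.9135, sin(156deg) = 0.4067
v'_2 = v2*cos(theta) - v3*sin(theta) = -3*(-0.9135) - (-5)*0.4067 = 4.77
v'_3 = v2*sin(theta) + v3*cos(theta) = -3*0.4067 + (-5)*(-0.9135) = 3.35
v' = 3.00*e1 + 4.77*e2 + 3.35*e3


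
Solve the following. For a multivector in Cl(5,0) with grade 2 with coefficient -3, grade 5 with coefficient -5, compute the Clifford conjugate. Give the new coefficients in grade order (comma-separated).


Clifford conjugate sign for grade k: (-1)^(k(k+1)/2)
Grade 2: (-1)^(2*3/2) = (-1)^3 = -1, coeff -3 -> 3
Grade 5: (-1)^(5*6/2) = (-1)^15 = -1, coeff -5 -> 5
Conjugated coefficients: 3, 5


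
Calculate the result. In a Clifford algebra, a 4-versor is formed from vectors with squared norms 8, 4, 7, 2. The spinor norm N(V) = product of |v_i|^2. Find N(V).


Spinor norm N(V) = |v1|^2 * |v2|^2 * ... * |v4|^2
= 8 * 4 * 7 * 2
Running product: 8, 32, 224, 448
N(V) = 448


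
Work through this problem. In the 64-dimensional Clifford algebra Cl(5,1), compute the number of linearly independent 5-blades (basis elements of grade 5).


Number of grade-k basis blades in Cl(p,q) with n = p + q is C(n, k).
n = 5 + 1 = 6
C(6, 5) = 6! / (5! * 1!)
= 720 / (120 * 1)
= 6


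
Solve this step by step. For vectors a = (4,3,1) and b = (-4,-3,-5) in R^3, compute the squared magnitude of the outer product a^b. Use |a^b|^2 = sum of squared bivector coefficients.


a wedge b = (a1*b2 - a2*b1)*e12 + (a1*b3 - a3*b1)*e13 + (a2*b3 - a3*b2)*e23
e12 coeff: 4*(-3) - 3*(-4) = -12 - (-12) = 0
e13 coeff: 4*(-5) - 1*(-4) = -20 - (-4) = -16
e23 coeff: 3*(-5) - 1*(-3) = -15 - (-3) = -12
|a wedge b|^2 = 0^2 + (-16)^2 + (-12)^2
= 0 + 256 + 144
= 400


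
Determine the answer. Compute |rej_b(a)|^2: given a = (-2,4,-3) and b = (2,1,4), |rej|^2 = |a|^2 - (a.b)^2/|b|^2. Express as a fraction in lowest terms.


|a|^2 = (-2)^2 + 4^2 + (-3)^2 = 29
|b|^2 = 2^2 + 1^2 + 4^2 = 21
a . b = (-2)*2 + 4*1 + (-3)*4 = -12
(a.b)^2 = (-12)^2 = 144
|rej|^2 = 29 - 144/21
= (609 - 144)/21
= 465/21
In lowest terms: 155/7


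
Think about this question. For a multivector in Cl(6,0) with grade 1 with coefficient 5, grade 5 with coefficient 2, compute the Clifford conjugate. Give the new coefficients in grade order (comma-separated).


Clifford conjugate sign for grade k: (-1)^(k(k+1)/2)
Grade 1: (-1)^(1*2/2) = (-1)^1 = -1, coeff 5 -> -5
Grade 5: (-1)^(5*6/2) = (-1)^15 = -1, coeff 2 -> -2
Conjugated coefficients: -5, -2


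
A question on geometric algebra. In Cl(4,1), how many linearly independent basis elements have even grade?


Even subalgebra dimension = 2^(n-1)
n = 4 + 1 = 5
2^(5 - 1) = 2^4 = 16
Verification: sum of C(5,k) for even k = 1 + 10 + 5 = 16
Result = 16


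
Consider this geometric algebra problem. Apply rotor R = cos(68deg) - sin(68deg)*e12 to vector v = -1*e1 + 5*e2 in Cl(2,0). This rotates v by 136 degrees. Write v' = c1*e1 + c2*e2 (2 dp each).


Rotor R = cos(68deg) - sin(68deg)*e12
Rotation angle theta = 2 * 68 = 136 degrees
v' = R*v*~R rotates v by theta.
cos(136deg) = -0.7193, sin(136deg) = 0.6947
v'_1 = -1*cos(136deg) - 5*sin(136deg)
= -1*(-0.7193) - 5*0.6947
= -2.75
v'_2 = -1*sin(136deg) + 5*cos(136deg)
= -1*0.6947 + 5*(-0.7193)
= -4.29
v' = -2.75*e1 - 4.29*e2


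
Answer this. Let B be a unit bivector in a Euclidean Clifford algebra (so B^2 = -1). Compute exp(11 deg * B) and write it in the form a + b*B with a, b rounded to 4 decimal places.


For a unit bivector B with B^2 = -1, the exponential series gives
e^(theta*B) = cos(theta) + sin(theta)*B (the GA analogue of Euler's formula).
theta = 11 degrees = 0.191986 rad
cos(11 deg) = 0.9816
sin(11 deg) = 0.1908
exp(theta*B) = 0.9816 + 0.1908*B


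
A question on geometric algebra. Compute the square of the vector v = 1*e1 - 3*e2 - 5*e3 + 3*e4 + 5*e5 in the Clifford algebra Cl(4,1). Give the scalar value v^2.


v^2 = sum of c_i^2 * e_i^2
Positive signature terms (e_i^2 = +1): 1^2 + (-3)^2 + (-5)^2 + 3^2 = 44
Negative signature terms (e_j^2 = -1): 5^2 = 25
v^2 = 44 - 25 = 19


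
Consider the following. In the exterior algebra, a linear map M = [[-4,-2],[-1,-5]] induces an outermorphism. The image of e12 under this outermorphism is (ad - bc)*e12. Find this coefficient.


The outermorphism of a linear map f sends e1^e2 to f(e1)^f(e2).
f(e1) = -4*e1 - 1*e2
f(e2) = -2*e1 - 5*e2
f(e1) ^ f(e2) = (-4*e1 - 1*e2) ^ (-2*e1 - 5*e2)
= (-4)*(-5)*e12 + (-1)*(-2)*e21
= (20 - 2)*e12
= 18*e12
Coefficient = 18


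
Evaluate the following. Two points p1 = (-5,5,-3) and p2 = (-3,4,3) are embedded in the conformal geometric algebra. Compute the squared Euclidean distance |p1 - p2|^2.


p1 - p2 = (-2, 1, -6)
|p1 - p2|^2 = (-2)^2 + 1^2 + (-6)^2
= 4 + 1 + 36
= 41


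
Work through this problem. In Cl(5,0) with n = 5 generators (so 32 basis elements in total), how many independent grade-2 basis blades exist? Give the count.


Number of grade-k basis blades in Cl(p,q) with n = p + q is C(n, k).
n = 5 + 0 = 5
C(5, 2) = 5! / (2! * 3!)
= 120 / (2 * 6)
= 10


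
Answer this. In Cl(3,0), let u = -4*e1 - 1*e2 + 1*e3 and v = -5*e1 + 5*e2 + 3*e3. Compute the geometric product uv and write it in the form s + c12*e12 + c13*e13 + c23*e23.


In Cl(3,0): e_i^2 = 1, e_ie_j = -e_je_i for i != j.
Scalar part = u . v = (-4)*(-5) + (-1)*5 + 1*3
= 20 + (-5) + 3 = 18
e12 coeff = (-4)*5 - (-1)*(-5) = -20 - 5 = -25
e13 coeff = (-4)*3 - 1*(-5) = -12 - (-5) = -7
e23 coeff = (-1)*3 - 1*5 = -3 - 5 = -8
uv = 18 - 25*e12 - 7*e13 - 8*e23


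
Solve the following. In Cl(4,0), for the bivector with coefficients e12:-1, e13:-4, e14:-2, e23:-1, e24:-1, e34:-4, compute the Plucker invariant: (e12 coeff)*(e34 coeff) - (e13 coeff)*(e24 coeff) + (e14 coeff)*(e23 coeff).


Plucker relation: af - be + cd
a*f = (-1)*(-4) = 4
b*e = (-4)*(-1) = 4
c*d = (-2)*(-1) = 2
af - be + cd = 4 - 4 + 2
= 2


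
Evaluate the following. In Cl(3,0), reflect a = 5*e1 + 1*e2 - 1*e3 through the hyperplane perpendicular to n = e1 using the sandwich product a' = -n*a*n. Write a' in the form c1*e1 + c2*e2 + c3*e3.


Reflection formula: a' = -n*a*n, with n = e1 (unit vector, n^2 = 1).
For reflection through hyperplane perp to e1:
The component along e1 flips sign, others stay.
a = (5, 1, -1)
a' = (-5, 1, -1)
a' = -5*e1 + 1*e2 - 1*e3


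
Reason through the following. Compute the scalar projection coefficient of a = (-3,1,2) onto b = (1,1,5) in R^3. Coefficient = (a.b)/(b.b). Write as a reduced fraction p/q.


Projection coefficient = (a . b) / (b . b)
a . b = (-3)*1 + 1*1 + 2*5
= -3 + 1 + 10 = 8
b . b = 1^2 + 1^2 + 5^2
= 1 + 1 + 25 = 27
Coefficient = 8/27
In lowest terms: 8/27


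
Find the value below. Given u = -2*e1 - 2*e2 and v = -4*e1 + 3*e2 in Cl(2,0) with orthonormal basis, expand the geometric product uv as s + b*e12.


Expand: (-2*e1 - 2*e2)(-4*e1 + 3*e2)
= (-2)*(-4)*e1e1 + (-2)*3*e1e2 + (-2)*(-4)*e2e1 + (-2)*3*e2e2
Using e1^2 = e2^2 = 1, e2e1 = -e1e2:
Scalar part s = (-2)*(-4) + (-2)*3 = 8 + (-6) = 2
Bivector part b = (-2)*3 - (-2)*(-4) = -6 - 8 = -14
uv = 2 - 14*e12


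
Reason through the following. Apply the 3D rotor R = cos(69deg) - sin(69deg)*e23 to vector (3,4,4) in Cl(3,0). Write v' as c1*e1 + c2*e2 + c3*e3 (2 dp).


Rotor R = cos(69deg) - sin(69deg)*e23
Rotation angle theta = 2 * 69 = 138 degrees in the e23 plane (e2 -> e3).
The component perpendicular to the plane (e1) is invariant: v'_1 = v1 = 3.00
cos(138deg) = -0.7431, sin(138deg) = 0.6691
v'_2 = v2*cos(theta) - v3*sin(theta) = 4*(-0.7431) - 4*0.6691 = -5.65
v'_3 = v2*sin(theta) + v3*cos(theta) = 4*0.6691 + 4*(-0.7431) = -0.30
v' = 3.00*e1 - 5.65*e2 - 0.30*e3


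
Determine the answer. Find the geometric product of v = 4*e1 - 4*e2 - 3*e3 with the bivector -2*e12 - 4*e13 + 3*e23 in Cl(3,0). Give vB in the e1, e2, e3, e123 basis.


vB has grade-1 (vector) and grade-3 (trivector) parts: vB = (v _| B) + (v ^ B).
Vector part <vB>_1:
  e1: -v2*b12 - v3*b13 = -(-4)*(-2) - (-3)*(-4) = -20
  e2: v1*b12 - v3*b23 = (4)*(-2) - (-3)*(3) = 1
  e3: v1*b13 + v2*b23 = (4)*(-4) + (-4)*(3) = -28
Trivector part <vB>_3:
  e123: v1*b23 - v2*b13 + v3*b12 = (4)*(3) - (-4)*(-4) + (-3)*(-2) = 2
vB = -20*e1 + 1*e2 - 28*e3 + 2*e123


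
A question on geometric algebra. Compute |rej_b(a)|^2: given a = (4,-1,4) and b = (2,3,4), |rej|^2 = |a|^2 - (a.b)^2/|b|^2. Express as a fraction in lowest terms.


|a|^2 = 4^2 + (-1)^2 + 4^2 = 33
|b|^2 = 2^2 + 3^2 + 4^2 = 29
a . b = 4*2 + (-1)*3 + 4*4 = 21
(a.b)^2 = 21^2 = 441
|rej|^2 = 33 - 441/29
= (957 - 441)/29
= 516/29
In lowest terms: 516/29


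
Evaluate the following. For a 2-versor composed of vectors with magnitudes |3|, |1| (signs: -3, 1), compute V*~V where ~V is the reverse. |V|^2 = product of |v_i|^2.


Each vector v_i has |v_i|^2 = s_i^2
Squared scales: (-3)^2 = 9, 1^2 = 1
|V|^2 = 9 * 1
= 9


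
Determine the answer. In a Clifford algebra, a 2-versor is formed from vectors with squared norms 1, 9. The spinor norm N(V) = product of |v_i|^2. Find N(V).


Spinor norm N(V) = |v1|^2 * |v2|^2 * ... * |v2|^2
= 1 * 9
Running product: 1, 9
N(V) = 9


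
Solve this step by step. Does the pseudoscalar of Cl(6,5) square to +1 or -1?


The pseudoscalar I = e1...e_n (product of all n generators) of Cl(p,q) satisfies I^2 = (-1)^(q + n(n-1)/2).
p = 6, q = 5, n = p + q = 11
n(n-1)/2 = 11 * 10 / 2 = 55
Exponent = q + n(n-1)/2 = 5 + 55 = 60
I^2 = (-1)^60 = +1


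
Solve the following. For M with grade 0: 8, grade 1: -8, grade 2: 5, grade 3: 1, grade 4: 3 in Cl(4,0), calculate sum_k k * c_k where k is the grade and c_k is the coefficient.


Grade-weighted sum = sum of grade_k * coefficient_k
0*8 = 0
1*(-8) = -8
2*5 = 10
3*1 = 3
4*3 = 12
Total = 0 + (-8) + 10 + 3 + 12 = 17


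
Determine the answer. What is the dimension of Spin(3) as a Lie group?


Spin(n) double-covers SO(n); both have Lie algebra so(n) of dimension n(n-1)/2.
n = 3
n(n-1) = 3 * 2 = 6
dim Spin(3) = 6/2 = 3


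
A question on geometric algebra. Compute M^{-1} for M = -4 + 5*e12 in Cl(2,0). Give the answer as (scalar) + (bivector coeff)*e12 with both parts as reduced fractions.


M = -4 + 5*e12, where e12^2 = -1.
Since M commutes with its reverse ~M = a - b*e12, M * ~M = a^2 - b^2*e12^2 = a^2 + b^2.
So M^{-1} = ~M / (a^2 + b^2) = (a - b*e12)/(a^2 + b^2).
a^2 + b^2 = 16 + 25 = 41
Scalar part = -4/41 = -4/41
Bivector coeff = -5/41 = -5/41
M^{-1} = -4/41 - 5/41*e12


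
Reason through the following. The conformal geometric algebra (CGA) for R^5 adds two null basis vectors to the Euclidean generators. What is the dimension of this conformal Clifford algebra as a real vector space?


The conformal model of R^5 uses Cl(6,1): the 5 Euclidean generators plus two extra orthogonal generators e+ (e+^2 = +1) and e- (e-^2 = -1), from which the null vectors e0, einf are built.
Number of generators m = 5 + 2 = 7.
dim Cl(p,q) = 2^m = 2^7 = 128


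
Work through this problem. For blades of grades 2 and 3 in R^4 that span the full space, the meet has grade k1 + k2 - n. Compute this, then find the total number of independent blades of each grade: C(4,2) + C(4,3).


Meet grade = grade(A) + grade(B) - n
= 2 + 3 - 4 = 1
C(4,2) = 6
C(4,3) = 4
dim_A + dim_B = 6 + 4 = 10


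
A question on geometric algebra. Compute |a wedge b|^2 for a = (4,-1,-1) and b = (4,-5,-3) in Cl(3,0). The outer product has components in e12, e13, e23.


a wedge b = (a1*b2 - a2*b1)*e12 + (a1*b3 - a3*b1)*e13 + (a2*b3 - a3*b2)*e23
e12 coeff: 4*(-5) - (-1)*4 = -20 - (-4) = -16
e13 coeff: 4*(-3) - (-1)*4 = -12 - (-4) = -8
e23 coeff: (-1)*(-3) - (-1)*(-5) = 3 - 5 = -2
|a wedge b|^2 = (-16)^2 + (-8)^2 + (-2)^2
= 256 + 64 + 4
= 324


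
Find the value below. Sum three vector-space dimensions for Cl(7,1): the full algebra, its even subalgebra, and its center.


n = 7 + 1 = 8
Total dim = 2^8 = 256
Even subalgebra dim = 2^7 = 128
n is even, so center dim = 1
Sum = 256 + 128 + 1 = 385


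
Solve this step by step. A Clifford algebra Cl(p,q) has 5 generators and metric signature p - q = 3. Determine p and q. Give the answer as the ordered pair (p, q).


We need p + q = 5 and p - q = 3.
Adding: 2p = 5 + 3 = 8, so p = 4.
Then q = 5 - 4 = 1.
(p, q) = (4, 1)


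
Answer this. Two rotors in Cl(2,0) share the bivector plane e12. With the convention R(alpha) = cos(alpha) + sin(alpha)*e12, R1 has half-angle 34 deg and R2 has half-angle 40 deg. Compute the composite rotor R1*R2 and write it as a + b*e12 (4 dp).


Same-plane rotors commute and their half-angles add:
R1*R2 = cos(a1 + a2) + sin(a1 + a2)*e12.
a1 + a2 = 34 + 40 = 74 deg
cos(74 deg) = 0.2756
sin(74 deg) = 0.9613
R1*R2 = 0.2756 + 0.9613*e12


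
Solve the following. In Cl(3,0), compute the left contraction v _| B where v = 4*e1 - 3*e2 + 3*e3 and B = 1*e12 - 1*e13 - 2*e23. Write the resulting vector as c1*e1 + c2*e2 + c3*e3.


Left contraction v _| B = <vB>_1 (grade-1 part of the geometric product vB).
Using e1_|e12 = e2, e2_|e12 = -e1, e1_|e13 = e3, e3_|e13 = -e1, e2_|e23 = e3, e3_|e23 = -e2:
e1 coeff: -v2*b12 - v3*b13 = -(-3)*(1) - (3)*(-1) = 6
e2 coeff: v1*b12 - v3*b23 = (4)*(1) - (3)*(-2) = 10
e3 coeff: v1*b13 + v2*b23 = (4)*(-1) + (-3)*(-2) = 2
v _| B = 6*e1 + 10*e2 + 2*e3


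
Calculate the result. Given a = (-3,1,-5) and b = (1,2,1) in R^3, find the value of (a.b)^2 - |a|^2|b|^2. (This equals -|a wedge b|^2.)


a . b = (-3)*1 + 1*2 + (-5)*1
= -3 + 2 + (-5) = -6
|a|^2 = (-3)^2 + 1^2 + (-5)^2 = 35
|b|^2 = 1^2 + 2^2 + 1^2 = 6
(a.b)^2 = (-6)^2 = 36
|a|^2 * |b|^2 = 35 * 6 = 210
Result = 36 - 210 = -174


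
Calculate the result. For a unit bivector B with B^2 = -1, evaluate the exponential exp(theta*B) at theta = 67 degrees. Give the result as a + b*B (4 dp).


For a unit bivector B with B^2 = -1, the exponential series gives
e^(theta*B) = cos(theta) + sin(theta)*B (the GA analogue of Euler's formula).
theta = 67 degrees = 1.169371 rad
cos(67 deg) = 0.3907
sin(67 deg) = 0.9205
exp(theta*B) = 0.3907 + 0.9205*B


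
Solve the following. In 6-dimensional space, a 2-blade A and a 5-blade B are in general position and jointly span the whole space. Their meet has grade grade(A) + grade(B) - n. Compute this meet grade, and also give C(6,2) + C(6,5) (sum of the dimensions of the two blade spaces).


Meet grade = grade(A) + grade(B) - n
= 2 + 5 - 6 = 1
C(6,2) = 15
C(6,5) = 6
dim_A + dim_B = 15 + 6 = 21


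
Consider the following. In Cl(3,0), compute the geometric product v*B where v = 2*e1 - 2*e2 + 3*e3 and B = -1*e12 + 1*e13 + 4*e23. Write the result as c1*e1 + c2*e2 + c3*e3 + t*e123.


vB has grade-1 (vector) and grade-3 (trivector) parts: vB = (v _| B) + (v ^ B).
Vector part <vB>_1:
  e1: -v2*b12 - v3*b13 = -(-2)*(-1) - (3)*(1) = -5
  e2: v1*b12 - v3*b23 = (2)*(-1) - (3)*(4) = -14
  e3: v1*b13 + v2*b23 = (2)*(1) + (-2)*(4) = -6
Trivector part <vB>_3:
  e123: v1*b23 - v2*b13 + v3*b12 = (2)*(4) - (-2)*(1) + (3)*(-1) = 7
vB = -5*e1 - 14*e2 - 6*e3 + 7*e123
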